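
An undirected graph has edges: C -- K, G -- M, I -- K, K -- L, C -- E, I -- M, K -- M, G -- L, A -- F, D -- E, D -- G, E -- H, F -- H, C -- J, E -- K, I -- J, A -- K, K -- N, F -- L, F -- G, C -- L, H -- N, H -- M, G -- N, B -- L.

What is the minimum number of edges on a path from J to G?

3

Level 0: J
Level 1: C, I
Level 2: E, K, L, M
Level 3: A, B, D, F, G, H, N
G first appears at level 3.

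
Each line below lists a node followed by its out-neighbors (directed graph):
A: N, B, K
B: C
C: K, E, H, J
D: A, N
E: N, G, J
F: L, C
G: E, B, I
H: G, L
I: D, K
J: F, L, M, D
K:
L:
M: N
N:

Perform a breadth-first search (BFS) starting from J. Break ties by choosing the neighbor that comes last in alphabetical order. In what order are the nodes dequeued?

Visit J; enqueue M, L, F, D → queue [M, L, F, D]
Visit M; enqueue N → queue [L, F, D, N]
Visit L → queue [F, D, N]
Visit F; enqueue C → queue [D, N, C]
Visit D; enqueue A → queue [N, C, A]
Visit N → queue [C, A]
Visit C; enqueue K, H, E → queue [A, K, H, E]
Visit A; enqueue B → queue [K, H, E, B]
Visit K → queue [H, E, B]
Visit H; enqueue G → queue [E, B, G]
Visit E → queue [B, G]
Visit B → queue [G]
Visit G; enqueue I → queue [I]
Visit I → queue []

J → M → L → F → D → N → C → A → K → H → E → B → G → I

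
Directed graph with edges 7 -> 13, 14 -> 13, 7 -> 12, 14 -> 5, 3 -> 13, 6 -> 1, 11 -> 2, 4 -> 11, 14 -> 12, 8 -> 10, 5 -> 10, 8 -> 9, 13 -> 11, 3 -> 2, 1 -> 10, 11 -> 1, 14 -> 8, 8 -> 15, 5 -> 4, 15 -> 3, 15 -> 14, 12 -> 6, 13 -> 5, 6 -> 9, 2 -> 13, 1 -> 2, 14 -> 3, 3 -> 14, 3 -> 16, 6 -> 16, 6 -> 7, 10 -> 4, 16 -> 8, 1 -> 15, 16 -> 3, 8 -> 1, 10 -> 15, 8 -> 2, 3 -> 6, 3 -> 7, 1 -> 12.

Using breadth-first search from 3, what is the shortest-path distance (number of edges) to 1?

2

Level 0: 3
Level 1: 2, 6, 7, 13, 14, 16
Level 2: 1, 5, 8, 9, 11, 12
Level 3: 4, 10, 15
1 first appears at level 2.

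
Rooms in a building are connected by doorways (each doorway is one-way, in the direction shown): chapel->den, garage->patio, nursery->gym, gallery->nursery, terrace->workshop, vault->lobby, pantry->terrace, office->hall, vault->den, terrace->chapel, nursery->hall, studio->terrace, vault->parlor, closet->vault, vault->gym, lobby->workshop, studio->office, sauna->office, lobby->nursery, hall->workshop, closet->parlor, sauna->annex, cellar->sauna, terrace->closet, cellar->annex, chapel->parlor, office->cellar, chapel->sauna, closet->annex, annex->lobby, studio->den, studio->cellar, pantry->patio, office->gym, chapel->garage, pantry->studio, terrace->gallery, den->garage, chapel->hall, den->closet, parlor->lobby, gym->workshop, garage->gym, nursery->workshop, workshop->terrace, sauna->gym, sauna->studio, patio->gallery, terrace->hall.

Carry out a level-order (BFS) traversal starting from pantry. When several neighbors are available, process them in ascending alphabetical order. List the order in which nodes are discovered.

pantry, patio, studio, terrace, gallery, cellar, den, office, chapel, closet, hall, workshop, nursery, annex, sauna, garage, gym, parlor, vault, lobby

Visit pantry; enqueue patio, studio, terrace → queue [patio, studio, terrace]
Visit patio; enqueue gallery → queue [studio, terrace, gallery]
Visit studio; enqueue cellar, den, office → queue [terrace, gallery, cellar, den, office]
Visit terrace; enqueue chapel, closet, hall, workshop → queue [gallery, cellar, den, office, chapel, closet, hall, workshop]
Visit gallery; enqueue nursery → queue [cellar, den, office, chapel, closet, hall, workshop, nursery]
Visit cellar; enqueue annex, sauna → queue [den, office, chapel, closet, hall, workshop, nursery, annex, sauna]
Visit den; enqueue garage → queue [office, chapel, closet, hall, workshop, nursery, annex, sauna, garage]
Visit office; enqueue gym → queue [chapel, closet, hall, workshop, nursery, annex, sauna, garage, gym]
Visit chapel; enqueue parlor → queue [closet, hall, workshop, nursery, annex, sauna, garage, gym, parlor]
Visit closet; enqueue vault → queue [hall, workshop, nursery, annex, sauna, garage, gym, parlor, vault]
Visit hall → queue [workshop, nursery, annex, sauna, garage, gym, parlor, vault]
Visit workshop → queue [nursery, annex, sauna, garage, gym, parlor, vault]
Visit nursery → queue [annex, sauna, garage, gym, parlor, vault]
Visit annex; enqueue lobby → queue [sauna, garage, gym, parlor, vault, lobby]
Visit sauna → queue [garage, gym, parlor, vault, lobby]
Visit garage → queue [gym, parlor, vault, lobby]
Visit gym → queue [parlor, vault, lobby]
Visit parlor → queue [vault, lobby]
Visit vault → queue [lobby]
Visit lobby → queue []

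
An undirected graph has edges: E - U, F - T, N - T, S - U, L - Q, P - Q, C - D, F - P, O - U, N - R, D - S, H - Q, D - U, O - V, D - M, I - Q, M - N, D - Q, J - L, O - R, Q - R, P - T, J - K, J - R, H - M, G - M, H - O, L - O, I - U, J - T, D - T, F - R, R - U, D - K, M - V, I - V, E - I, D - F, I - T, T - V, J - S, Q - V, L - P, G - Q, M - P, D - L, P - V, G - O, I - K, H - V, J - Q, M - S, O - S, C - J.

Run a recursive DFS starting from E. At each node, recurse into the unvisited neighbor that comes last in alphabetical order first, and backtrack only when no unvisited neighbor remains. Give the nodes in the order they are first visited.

Visit E
E → U
U → S
S → O
O → V
V → T
T → P
P → Q
Q → R
R → N
N → M
M → H
M → G
M → D
D → L
L → J
J → K
K → I
J → C
D → F

E, U, S, O, V, T, P, Q, R, N, M, H, G, D, L, J, K, I, C, F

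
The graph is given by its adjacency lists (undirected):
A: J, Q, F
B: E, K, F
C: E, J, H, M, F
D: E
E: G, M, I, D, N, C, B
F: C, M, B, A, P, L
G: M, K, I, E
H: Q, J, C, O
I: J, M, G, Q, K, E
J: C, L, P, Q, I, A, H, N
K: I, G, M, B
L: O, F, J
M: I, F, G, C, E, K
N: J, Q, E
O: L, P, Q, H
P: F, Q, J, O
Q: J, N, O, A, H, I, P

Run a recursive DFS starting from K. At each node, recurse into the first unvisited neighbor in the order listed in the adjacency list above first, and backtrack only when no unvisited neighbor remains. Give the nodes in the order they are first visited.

K → I → J → C → E → G → M → F → B → A → Q → N → O → L → P → H → D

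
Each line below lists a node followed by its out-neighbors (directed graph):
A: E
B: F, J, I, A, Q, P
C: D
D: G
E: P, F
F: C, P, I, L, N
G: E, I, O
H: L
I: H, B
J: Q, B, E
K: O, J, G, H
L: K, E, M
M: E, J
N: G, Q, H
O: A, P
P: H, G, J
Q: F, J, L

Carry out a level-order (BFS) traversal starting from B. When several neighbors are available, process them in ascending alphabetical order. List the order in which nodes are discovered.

B A F I J P Q E C L N H G D K M O

Visit B; enqueue A, F, I, J, P, Q → queue [A, F, I, J, P, Q]
Visit A; enqueue E → queue [F, I, J, P, Q, E]
Visit F; enqueue C, L, N → queue [I, J, P, Q, E, C, L, N]
Visit I; enqueue H → queue [J, P, Q, E, C, L, N, H]
Visit J → queue [P, Q, E, C, L, N, H]
Visit P; enqueue G → queue [Q, E, C, L, N, H, G]
Visit Q → queue [E, C, L, N, H, G]
Visit E → queue [C, L, N, H, G]
Visit C; enqueue D → queue [L, N, H, G, D]
Visit L; enqueue K, M → queue [N, H, G, D, K, M]
Visit N → queue [H, G, D, K, M]
Visit H → queue [G, D, K, M]
Visit G; enqueue O → queue [D, K, M, O]
Visit D → queue [K, M, O]
Visit K → queue [M, O]
Visit M → queue [O]
Visit O → queue []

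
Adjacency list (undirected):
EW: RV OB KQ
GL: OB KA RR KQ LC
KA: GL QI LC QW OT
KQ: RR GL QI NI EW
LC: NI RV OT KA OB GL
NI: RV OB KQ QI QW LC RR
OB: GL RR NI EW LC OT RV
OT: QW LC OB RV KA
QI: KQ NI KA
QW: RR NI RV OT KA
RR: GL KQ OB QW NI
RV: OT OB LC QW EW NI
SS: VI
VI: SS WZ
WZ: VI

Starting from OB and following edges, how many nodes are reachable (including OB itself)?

BFS from OB visits: OB, GL, RR, NI, EW, LC, OT, RV, KA, KQ, QW, QI
Reachable nodes: 12 of 15 total.

12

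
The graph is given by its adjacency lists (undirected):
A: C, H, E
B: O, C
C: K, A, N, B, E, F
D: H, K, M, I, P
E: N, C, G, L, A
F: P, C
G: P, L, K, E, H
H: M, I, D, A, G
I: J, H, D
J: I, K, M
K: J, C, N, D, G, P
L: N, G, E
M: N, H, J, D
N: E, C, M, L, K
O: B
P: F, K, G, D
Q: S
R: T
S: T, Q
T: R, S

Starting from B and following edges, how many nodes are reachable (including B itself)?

16

BFS from B visits: B, O, C, N, K, F, E, A, M, L, P, J, G, D, H, I
Reachable nodes: 16 of 20 total.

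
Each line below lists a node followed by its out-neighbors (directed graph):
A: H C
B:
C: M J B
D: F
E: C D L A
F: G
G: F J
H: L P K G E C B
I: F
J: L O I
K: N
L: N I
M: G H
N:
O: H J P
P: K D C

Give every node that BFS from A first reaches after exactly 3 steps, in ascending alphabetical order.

Level 0: A
Level 1: C, H
Level 2: B, E, G, J, K, L, M, P
Level 3: D, F, I, N, O

D, F, I, N, O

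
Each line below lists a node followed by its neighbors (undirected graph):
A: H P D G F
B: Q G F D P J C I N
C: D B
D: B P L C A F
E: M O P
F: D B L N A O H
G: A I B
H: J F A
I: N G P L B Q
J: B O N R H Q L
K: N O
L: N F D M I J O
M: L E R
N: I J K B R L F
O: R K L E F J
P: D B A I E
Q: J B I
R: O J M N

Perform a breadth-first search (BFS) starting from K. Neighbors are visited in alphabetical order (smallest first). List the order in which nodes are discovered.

K N O B F I J L R E C D G P Q A H M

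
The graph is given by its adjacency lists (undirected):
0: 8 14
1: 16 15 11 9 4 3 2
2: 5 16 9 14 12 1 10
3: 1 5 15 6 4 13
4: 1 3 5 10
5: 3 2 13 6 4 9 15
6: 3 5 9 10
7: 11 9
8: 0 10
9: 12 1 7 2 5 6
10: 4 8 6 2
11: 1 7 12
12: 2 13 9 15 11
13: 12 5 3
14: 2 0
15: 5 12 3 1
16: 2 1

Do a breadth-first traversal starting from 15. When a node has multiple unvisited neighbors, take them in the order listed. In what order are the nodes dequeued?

15, 5, 12, 3, 1, 2, 13, 6, 4, 9, 11, 16, 14, 10, 7, 0, 8

Visit 15; enqueue 5, 12, 3, 1 → queue [5, 12, 3, 1]
Visit 5; enqueue 2, 13, 6, 4, 9 → queue [12, 3, 1, 2, 13, 6, 4, 9]
Visit 12; enqueue 11 → queue [3, 1, 2, 13, 6, 4, 9, 11]
Visit 3 → queue [1, 2, 13, 6, 4, 9, 11]
Visit 1; enqueue 16 → queue [2, 13, 6, 4, 9, 11, 16]
Visit 2; enqueue 14, 10 → queue [13, 6, 4, 9, 11, 16, 14, 10]
Visit 13 → queue [6, 4, 9, 11, 16, 14, 10]
Visit 6 → queue [4, 9, 11, 16, 14, 10]
Visit 4 → queue [9, 11, 16, 14, 10]
Visit 9; enqueue 7 → queue [11, 16, 14, 10, 7]
Visit 11 → queue [16, 14, 10, 7]
Visit 16 → queue [14, 10, 7]
Visit 14; enqueue 0 → queue [10, 7, 0]
Visit 10; enqueue 8 → queue [7, 0, 8]
Visit 7 → queue [0, 8]
Visit 0 → queue [8]
Visit 8 → queue []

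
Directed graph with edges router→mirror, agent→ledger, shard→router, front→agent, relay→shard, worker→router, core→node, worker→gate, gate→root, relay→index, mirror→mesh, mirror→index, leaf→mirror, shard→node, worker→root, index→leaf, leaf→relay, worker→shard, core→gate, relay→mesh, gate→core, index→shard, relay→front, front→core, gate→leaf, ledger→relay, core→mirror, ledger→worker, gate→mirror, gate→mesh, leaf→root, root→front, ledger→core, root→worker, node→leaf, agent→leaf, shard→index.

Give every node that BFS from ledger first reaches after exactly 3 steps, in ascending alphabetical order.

Level 0: ledger
Level 1: core, relay, worker
Level 2: front, gate, index, mesh, mirror, node, root, router, shard
Level 3: agent, leaf

agent, leaf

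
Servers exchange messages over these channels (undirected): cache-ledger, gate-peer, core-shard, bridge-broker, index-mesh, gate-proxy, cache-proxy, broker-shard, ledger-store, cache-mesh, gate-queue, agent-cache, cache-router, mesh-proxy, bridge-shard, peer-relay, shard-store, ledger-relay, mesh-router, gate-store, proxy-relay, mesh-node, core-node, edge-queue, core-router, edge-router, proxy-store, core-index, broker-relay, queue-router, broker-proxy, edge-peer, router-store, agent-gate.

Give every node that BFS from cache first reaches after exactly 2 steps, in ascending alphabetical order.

broker, core, edge, gate, index, node, queue, relay, store

Level 0: cache
Level 1: agent, ledger, mesh, proxy, router
Level 2: broker, core, edge, gate, index, node, queue, relay, store
Level 3: bridge, peer, shard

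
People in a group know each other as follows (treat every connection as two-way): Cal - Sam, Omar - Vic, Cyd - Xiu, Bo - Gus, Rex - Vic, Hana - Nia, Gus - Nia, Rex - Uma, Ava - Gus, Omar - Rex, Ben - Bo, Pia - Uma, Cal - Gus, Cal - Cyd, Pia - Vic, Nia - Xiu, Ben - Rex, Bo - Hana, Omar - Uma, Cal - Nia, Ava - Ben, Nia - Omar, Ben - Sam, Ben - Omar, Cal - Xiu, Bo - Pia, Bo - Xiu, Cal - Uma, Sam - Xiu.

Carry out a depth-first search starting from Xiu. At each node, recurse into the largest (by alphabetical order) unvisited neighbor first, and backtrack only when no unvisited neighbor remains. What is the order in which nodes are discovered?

Xiu -> Sam -> Cal -> Uma -> Rex -> Vic -> Pia -> Bo -> Hana -> Nia -> Omar -> Ben -> Ava -> Gus -> Cyd

Visit Xiu
Xiu → Sam
Sam → Cal
Cal → Uma
Uma → Rex
Rex → Vic
Vic → Pia
Pia → Bo
Bo → Hana
Hana → Nia
Nia → Omar
Omar → Ben
Ben → Ava
Ava → Gus
Cal → Cyd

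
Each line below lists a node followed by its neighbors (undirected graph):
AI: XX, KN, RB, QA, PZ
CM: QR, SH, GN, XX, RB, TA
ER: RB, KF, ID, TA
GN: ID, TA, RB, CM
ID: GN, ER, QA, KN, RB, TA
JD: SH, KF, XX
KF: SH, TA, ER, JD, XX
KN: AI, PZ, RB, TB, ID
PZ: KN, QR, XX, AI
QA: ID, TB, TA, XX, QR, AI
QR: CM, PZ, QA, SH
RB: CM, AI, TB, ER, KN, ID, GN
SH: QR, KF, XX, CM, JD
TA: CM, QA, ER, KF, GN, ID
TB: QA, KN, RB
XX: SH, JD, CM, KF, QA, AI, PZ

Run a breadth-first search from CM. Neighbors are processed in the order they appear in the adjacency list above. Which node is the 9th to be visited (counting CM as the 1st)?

QA

Visit CM; enqueue QR, SH, GN, XX, RB, TA → queue [QR, SH, GN, XX, RB, TA]
Visit QR; enqueue PZ, QA → queue [SH, GN, XX, RB, TA, PZ, QA]
Visit SH; enqueue KF, JD → queue [GN, XX, RB, TA, PZ, QA, KF, JD]
Visit GN; enqueue ID → queue [XX, RB, TA, PZ, QA, KF, JD, ID]
Visit XX; enqueue AI → queue [RB, TA, PZ, QA, KF, JD, ID, AI]
Visit RB; enqueue TB, ER, KN → queue [TA, PZ, QA, KF, JD, ID, AI, TB, ER, KN]
Visit TA → queue [PZ, QA, KF, JD, ID, AI, TB, ER, KN]
Visit PZ → queue [QA, KF, JD, ID, AI, TB, ER, KN]
Visit QA → queue [KF, JD, ID, AI, TB, ER, KN]
Visit KF → queue [JD, ID, AI, TB, ER, KN]
Visit JD → queue [ID, AI, TB, ER, KN]
Visit ID → queue [AI, TB, ER, KN]
Visit AI → queue [TB, ER, KN]
Visit TB → queue [ER, KN]
Visit ER → queue [KN]
Visit KN → queue []

Visit order: CM, QR, SH, GN, XX, RB, TA, PZ, QA, KF, JD, ID, AI, TB, ER, KN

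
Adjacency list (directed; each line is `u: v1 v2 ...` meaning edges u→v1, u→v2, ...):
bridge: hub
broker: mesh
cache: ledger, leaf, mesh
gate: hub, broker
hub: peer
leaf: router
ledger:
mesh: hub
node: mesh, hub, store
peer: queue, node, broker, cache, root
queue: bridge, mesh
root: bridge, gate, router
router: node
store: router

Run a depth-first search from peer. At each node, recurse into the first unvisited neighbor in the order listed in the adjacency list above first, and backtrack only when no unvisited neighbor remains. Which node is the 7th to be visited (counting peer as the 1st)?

store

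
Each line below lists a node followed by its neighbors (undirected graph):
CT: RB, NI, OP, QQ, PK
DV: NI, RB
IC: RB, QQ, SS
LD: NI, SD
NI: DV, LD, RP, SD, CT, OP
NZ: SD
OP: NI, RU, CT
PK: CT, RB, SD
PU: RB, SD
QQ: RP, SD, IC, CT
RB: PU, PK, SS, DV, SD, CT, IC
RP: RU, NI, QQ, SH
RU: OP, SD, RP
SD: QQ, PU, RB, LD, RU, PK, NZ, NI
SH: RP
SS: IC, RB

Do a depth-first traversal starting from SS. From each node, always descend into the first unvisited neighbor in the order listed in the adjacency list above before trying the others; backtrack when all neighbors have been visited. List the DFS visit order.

SS → IC → RB → PU → SD → QQ → RP → RU → OP → NI → DV → LD → CT → PK → SH → NZ

Visit SS
SS → IC
IC → RB
RB → PU
PU → SD
SD → QQ
QQ → RP
RP → RU
RU → OP
OP → NI
NI → DV
NI → LD
NI → CT
CT → PK
RP → SH
SD → NZ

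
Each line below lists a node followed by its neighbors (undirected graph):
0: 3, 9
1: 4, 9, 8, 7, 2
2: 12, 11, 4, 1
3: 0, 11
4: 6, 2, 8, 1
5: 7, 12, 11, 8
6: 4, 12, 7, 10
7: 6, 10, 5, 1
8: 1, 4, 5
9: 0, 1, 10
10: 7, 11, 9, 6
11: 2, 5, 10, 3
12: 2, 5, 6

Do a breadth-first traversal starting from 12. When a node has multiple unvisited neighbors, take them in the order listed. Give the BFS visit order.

Visit 12; enqueue 2, 5, 6 → queue [2, 5, 6]
Visit 2; enqueue 11, 4, 1 → queue [5, 6, 11, 4, 1]
Visit 5; enqueue 7, 8 → queue [6, 11, 4, 1, 7, 8]
Visit 6; enqueue 10 → queue [11, 4, 1, 7, 8, 10]
Visit 11; enqueue 3 → queue [4, 1, 7, 8, 10, 3]
Visit 4 → queue [1, 7, 8, 10, 3]
Visit 1; enqueue 9 → queue [7, 8, 10, 3, 9]
Visit 7 → queue [8, 10, 3, 9]
Visit 8 → queue [10, 3, 9]
Visit 10 → queue [3, 9]
Visit 3; enqueue 0 → queue [9, 0]
Visit 9 → queue [0]
Visit 0 → queue []

12, 2, 5, 6, 11, 4, 1, 7, 8, 10, 3, 9, 0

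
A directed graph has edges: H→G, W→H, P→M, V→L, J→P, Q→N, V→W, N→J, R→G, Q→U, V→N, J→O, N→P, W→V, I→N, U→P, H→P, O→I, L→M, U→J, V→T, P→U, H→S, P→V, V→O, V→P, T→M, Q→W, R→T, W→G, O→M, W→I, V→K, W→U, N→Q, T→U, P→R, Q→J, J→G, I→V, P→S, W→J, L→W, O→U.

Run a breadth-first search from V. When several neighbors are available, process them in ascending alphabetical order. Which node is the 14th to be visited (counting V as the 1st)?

R

Visit V; enqueue K, L, N, O, P, T, W → queue [K, L, N, O, P, T, W]
Visit K → queue [L, N, O, P, T, W]
Visit L; enqueue M → queue [N, O, P, T, W, M]
Visit N; enqueue J, Q → queue [O, P, T, W, M, J, Q]
Visit O; enqueue I, U → queue [P, T, W, M, J, Q, I, U]
Visit P; enqueue R, S → queue [T, W, M, J, Q, I, U, R, S]
Visit T → queue [W, M, J, Q, I, U, R, S]
Visit W; enqueue G, H → queue [M, J, Q, I, U, R, S, G, H]
Visit M → queue [J, Q, I, U, R, S, G, H]
Visit J → queue [Q, I, U, R, S, G, H]
Visit Q → queue [I, U, R, S, G, H]
Visit I → queue [U, R, S, G, H]
Visit U → queue [R, S, G, H]
Visit R → queue [S, G, H]
Visit S → queue [G, H]
Visit G → queue [H]
Visit H → queue []

Visit order: V, K, L, N, O, P, T, W, M, J, Q, I, U, R, S, G, H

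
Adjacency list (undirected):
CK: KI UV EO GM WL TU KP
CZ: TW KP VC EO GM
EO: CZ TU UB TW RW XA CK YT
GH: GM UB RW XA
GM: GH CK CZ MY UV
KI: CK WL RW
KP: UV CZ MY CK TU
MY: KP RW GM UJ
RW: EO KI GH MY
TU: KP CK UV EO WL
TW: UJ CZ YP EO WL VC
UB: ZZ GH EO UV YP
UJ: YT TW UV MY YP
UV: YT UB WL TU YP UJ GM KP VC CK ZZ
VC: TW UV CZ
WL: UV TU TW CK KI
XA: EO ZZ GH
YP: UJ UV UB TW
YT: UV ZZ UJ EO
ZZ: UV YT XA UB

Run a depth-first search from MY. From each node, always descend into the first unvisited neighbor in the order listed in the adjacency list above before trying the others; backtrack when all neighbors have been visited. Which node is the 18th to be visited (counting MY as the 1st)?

Visit MY
MY → KP
KP → UV
UV → YT
YT → ZZ
ZZ → XA
XA → EO
EO → CZ
CZ → TW
TW → UJ
UJ → YP
YP → UB
UB → GH
GH → GM
GM → CK
CK → KI
KI → WL
WL → TU
KI → RW
TW → VC

Visit order: MY, KP, UV, YT, ZZ, XA, EO, CZ, TW, UJ, YP, UB, GH, GM, CK, KI, WL, TU, RW, VC

TU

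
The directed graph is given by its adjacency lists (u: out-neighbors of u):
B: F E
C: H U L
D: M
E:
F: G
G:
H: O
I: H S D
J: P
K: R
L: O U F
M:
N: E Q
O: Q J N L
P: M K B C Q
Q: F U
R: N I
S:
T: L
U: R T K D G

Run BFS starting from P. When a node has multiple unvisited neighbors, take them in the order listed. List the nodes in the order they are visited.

P -> M -> K -> B -> C -> Q -> R -> F -> E -> H -> U -> L -> N -> I -> G -> O -> T -> D -> S -> J

Visit P; enqueue M, K, B, C, Q → queue [M, K, B, C, Q]
Visit M → queue [K, B, C, Q]
Visit K; enqueue R → queue [B, C, Q, R]
Visit B; enqueue F, E → queue [C, Q, R, F, E]
Visit C; enqueue H, U, L → queue [Q, R, F, E, H, U, L]
Visit Q → queue [R, F, E, H, U, L]
Visit R; enqueue N, I → queue [F, E, H, U, L, N, I]
Visit F; enqueue G → queue [E, H, U, L, N, I, G]
Visit E → queue [H, U, L, N, I, G]
Visit H; enqueue O → queue [U, L, N, I, G, O]
Visit U; enqueue T, D → queue [L, N, I, G, O, T, D]
Visit L → queue [N, I, G, O, T, D]
Visit N → queue [I, G, O, T, D]
Visit I; enqueue S → queue [G, O, T, D, S]
Visit G → queue [O, T, D, S]
Visit O; enqueue J → queue [T, D, S, J]
Visit T → queue [D, S, J]
Visit D → queue [S, J]
Visit S → queue [J]
Visit J → queue []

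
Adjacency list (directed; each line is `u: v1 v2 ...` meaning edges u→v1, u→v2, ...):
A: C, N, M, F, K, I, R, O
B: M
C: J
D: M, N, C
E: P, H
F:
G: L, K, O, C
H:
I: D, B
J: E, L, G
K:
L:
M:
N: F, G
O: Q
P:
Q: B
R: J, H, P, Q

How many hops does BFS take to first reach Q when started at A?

Level 0: A
Level 1: C, F, I, K, M, N, O, R
Level 2: B, D, G, H, J, P, Q
Level 3: E, L
Q first appears at level 2.

2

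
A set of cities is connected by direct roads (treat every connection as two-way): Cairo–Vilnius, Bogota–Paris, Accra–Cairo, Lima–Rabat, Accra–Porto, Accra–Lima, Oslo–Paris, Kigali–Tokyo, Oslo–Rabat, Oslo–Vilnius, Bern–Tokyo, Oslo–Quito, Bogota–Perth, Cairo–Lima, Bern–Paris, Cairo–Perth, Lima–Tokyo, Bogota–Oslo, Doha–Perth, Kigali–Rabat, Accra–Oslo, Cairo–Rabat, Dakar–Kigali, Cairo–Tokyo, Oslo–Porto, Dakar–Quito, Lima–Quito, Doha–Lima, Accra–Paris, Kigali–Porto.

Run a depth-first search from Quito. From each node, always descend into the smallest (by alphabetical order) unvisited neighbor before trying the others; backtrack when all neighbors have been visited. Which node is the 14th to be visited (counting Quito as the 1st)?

Visit Quito
Quito → Dakar
Dakar → Kigali
Kigali → Porto
Porto → Accra
Accra → Cairo
Cairo → Lima
Lima → Doha
Doha → Perth
Perth → Bogota
Bogota → Oslo
Oslo → Paris
Paris → Bern
Bern → Tokyo
Oslo → Rabat
Oslo → Vilnius

Visit order: Quito, Dakar, Kigali, Porto, Accra, Cairo, Lima, Doha, Perth, Bogota, Oslo, Paris, Bern, Tokyo, Rabat, Vilnius

Tokyo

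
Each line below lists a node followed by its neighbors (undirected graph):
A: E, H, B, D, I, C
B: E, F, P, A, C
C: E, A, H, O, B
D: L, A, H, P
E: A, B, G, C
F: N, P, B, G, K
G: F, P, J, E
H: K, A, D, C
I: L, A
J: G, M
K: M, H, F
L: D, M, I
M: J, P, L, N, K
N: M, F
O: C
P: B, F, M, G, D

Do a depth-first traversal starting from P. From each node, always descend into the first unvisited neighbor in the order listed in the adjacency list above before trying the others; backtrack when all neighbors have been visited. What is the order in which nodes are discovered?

P, B, E, A, H, K, M, J, G, F, N, L, D, I, C, O

Visit P
P → B
B → E
E → A
A → H
H → K
K → M
M → J
J → G
G → F
F → N
M → L
L → D
L → I
H → C
C → O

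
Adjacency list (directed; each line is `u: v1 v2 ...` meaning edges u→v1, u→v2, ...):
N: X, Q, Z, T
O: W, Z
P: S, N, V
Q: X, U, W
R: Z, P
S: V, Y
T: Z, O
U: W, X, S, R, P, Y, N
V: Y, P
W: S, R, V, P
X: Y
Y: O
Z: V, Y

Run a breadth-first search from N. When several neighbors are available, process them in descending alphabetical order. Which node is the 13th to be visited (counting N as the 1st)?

Visit N; enqueue Z, X, T, Q → queue [Z, X, T, Q]
Visit Z; enqueue Y, V → queue [X, T, Q, Y, V]
Visit X → queue [T, Q, Y, V]
Visit T; enqueue O → queue [Q, Y, V, O]
Visit Q; enqueue W, U → queue [Y, V, O, W, U]
Visit Y → queue [V, O, W, U]
Visit V; enqueue P → queue [O, W, U, P]
Visit O → queue [W, U, P]
Visit W; enqueue S, R → queue [U, P, S, R]
Visit U → queue [P, S, R]
Visit P → queue [S, R]
Visit S → queue [R]
Visit R → queue []

Visit order: N, Z, X, T, Q, Y, V, O, W, U, P, S, R

R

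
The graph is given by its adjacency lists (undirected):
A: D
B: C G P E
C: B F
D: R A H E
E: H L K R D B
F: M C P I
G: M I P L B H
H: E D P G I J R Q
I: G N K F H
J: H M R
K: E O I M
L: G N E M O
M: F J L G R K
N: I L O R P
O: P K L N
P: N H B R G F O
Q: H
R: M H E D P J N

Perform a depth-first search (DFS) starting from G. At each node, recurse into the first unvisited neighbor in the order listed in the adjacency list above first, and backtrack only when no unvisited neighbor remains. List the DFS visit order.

G → M → F → C → B → P → N → I → K → E → H → D → R → J → A → Q → L → O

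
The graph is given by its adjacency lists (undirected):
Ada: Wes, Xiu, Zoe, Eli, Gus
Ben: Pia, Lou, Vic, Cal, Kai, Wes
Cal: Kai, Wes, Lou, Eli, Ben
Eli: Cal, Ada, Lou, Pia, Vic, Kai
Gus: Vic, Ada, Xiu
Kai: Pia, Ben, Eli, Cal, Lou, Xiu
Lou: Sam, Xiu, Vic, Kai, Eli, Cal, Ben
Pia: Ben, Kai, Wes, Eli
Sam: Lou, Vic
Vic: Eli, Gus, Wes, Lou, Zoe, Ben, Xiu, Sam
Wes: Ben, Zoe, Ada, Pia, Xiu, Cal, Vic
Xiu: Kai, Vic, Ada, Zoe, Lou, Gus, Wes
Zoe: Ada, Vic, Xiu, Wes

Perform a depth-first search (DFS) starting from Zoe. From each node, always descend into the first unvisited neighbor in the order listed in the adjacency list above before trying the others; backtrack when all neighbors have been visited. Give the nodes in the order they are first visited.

Visit Zoe
Zoe → Ada
Ada → Wes
Wes → Ben
Ben → Pia
Pia → Kai
Kai → Eli
Eli → Cal
Cal → Lou
Lou → Sam
Sam → Vic
Vic → Gus
Gus → Xiu

Zoe -> Ada -> Wes -> Ben -> Pia -> Kai -> Eli -> Cal -> Lou -> Sam -> Vic -> Gus -> Xiu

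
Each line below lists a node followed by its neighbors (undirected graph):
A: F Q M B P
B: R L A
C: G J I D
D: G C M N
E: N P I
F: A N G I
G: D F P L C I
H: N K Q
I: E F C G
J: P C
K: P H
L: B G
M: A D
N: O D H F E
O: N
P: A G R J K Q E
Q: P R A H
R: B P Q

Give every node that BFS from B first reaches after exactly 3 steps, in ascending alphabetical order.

C, D, E, H, I, J, K, N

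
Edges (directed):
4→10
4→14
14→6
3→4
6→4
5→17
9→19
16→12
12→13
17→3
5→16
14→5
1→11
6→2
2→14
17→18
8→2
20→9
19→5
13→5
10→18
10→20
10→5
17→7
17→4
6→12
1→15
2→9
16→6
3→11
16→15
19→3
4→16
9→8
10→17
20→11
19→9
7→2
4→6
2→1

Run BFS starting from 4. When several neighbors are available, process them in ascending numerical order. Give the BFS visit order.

4 → 6 → 10 → 14 → 16 → 2 → 12 → 5 → 17 → 18 → 20 → 15 → 1 → 9 → 13 → 3 → 7 → 11 → 8 → 19

Visit 4; enqueue 6, 10, 14, 16 → queue [6, 10, 14, 16]
Visit 6; enqueue 2, 12 → queue [10, 14, 16, 2, 12]
Visit 10; enqueue 5, 17, 18, 20 → queue [14, 16, 2, 12, 5, 17, 18, 20]
Visit 14 → queue [16, 2, 12, 5, 17, 18, 20]
Visit 16; enqueue 15 → queue [2, 12, 5, 17, 18, 20, 15]
Visit 2; enqueue 1, 9 → queue [12, 5, 17, 18, 20, 15, 1, 9]
Visit 12; enqueue 13 → queue [5, 17, 18, 20, 15, 1, 9, 13]
Visit 5 → queue [17, 18, 20, 15, 1, 9, 13]
Visit 17; enqueue 3, 7 → queue [18, 20, 15, 1, 9, 13, 3, 7]
Visit 18 → queue [20, 15, 1, 9, 13, 3, 7]
Visit 20; enqueue 11 → queue [15, 1, 9, 13, 3, 7, 11]
Visit 15 → queue [1, 9, 13, 3, 7, 11]
Visit 1 → queue [9, 13, 3, 7, 11]
Visit 9; enqueue 8, 19 → queue [13, 3, 7, 11, 8, 19]
Visit 13 → queue [3, 7, 11, 8, 19]
Visit 3 → queue [7, 11, 8, 19]
Visit 7 → queue [11, 8, 19]
Visit 11 → queue [8, 19]
Visit 8 → queue [19]
Visit 19 → queue []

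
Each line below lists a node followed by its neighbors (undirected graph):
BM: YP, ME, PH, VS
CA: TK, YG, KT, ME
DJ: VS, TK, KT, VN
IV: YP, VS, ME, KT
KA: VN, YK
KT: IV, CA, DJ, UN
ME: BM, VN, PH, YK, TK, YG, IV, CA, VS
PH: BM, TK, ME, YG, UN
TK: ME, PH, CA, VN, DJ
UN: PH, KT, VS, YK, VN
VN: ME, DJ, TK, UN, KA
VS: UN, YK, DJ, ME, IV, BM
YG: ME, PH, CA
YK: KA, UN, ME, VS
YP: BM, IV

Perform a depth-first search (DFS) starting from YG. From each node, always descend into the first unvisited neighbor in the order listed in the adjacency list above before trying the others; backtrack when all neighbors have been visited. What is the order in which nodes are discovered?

Visit YG
YG → ME
ME → BM
BM → YP
YP → IV
IV → VS
VS → UN
UN → PH
PH → TK
TK → CA
CA → KT
KT → DJ
DJ → VN
VN → KA
KA → YK

YG, ME, BM, YP, IV, VS, UN, PH, TK, CA, KT, DJ, VN, KA, YK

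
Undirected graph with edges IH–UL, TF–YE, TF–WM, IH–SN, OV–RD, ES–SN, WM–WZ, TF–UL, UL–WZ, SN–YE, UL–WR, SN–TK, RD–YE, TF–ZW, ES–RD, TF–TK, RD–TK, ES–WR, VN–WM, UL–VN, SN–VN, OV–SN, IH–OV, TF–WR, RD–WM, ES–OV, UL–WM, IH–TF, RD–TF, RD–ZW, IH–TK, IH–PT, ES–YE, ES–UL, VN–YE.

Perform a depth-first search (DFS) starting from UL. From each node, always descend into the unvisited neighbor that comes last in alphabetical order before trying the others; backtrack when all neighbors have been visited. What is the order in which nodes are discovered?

Visit UL
UL → WZ
WZ → WM
WM → VN
VN → YE
YE → TF
TF → ZW
ZW → RD
RD → TK
TK → SN
SN → OV
OV → IH
IH → PT
OV → ES
ES → WR

UL → WZ → WM → VN → YE → TF → ZW → RD → TK → SN → OV → IH → PT → ES → WR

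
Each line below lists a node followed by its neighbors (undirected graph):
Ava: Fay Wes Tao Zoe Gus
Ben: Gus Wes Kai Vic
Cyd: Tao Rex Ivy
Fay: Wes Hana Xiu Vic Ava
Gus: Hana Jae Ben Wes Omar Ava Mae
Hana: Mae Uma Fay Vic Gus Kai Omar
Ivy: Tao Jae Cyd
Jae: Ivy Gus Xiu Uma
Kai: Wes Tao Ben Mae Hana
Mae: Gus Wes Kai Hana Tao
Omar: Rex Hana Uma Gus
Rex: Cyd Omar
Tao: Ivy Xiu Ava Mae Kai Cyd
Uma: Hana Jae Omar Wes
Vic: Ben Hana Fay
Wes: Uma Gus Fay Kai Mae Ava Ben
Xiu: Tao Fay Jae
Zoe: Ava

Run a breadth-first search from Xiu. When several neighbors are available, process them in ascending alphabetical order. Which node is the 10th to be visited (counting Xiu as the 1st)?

Ivy

Visit Xiu; enqueue Fay, Jae, Tao → queue [Fay, Jae, Tao]
Visit Fay; enqueue Ava, Hana, Vic, Wes → queue [Jae, Tao, Ava, Hana, Vic, Wes]
Visit Jae; enqueue Gus, Ivy, Uma → queue [Tao, Ava, Hana, Vic, Wes, Gus, Ivy, Uma]
Visit Tao; enqueue Cyd, Kai, Mae → queue [Ava, Hana, Vic, Wes, Gus, Ivy, Uma, Cyd, Kai, Mae]
Visit Ava; enqueue Zoe → queue [Hana, Vic, Wes, Gus, Ivy, Uma, Cyd, Kai, Mae, Zoe]
Visit Hana; enqueue Omar → queue [Vic, Wes, Gus, Ivy, Uma, Cyd, Kai, Mae, Zoe, Omar]
Visit Vic; enqueue Ben → queue [Wes, Gus, Ivy, Uma, Cyd, Kai, Mae, Zoe, Omar, Ben]
Visit Wes → queue [Gus, Ivy, Uma, Cyd, Kai, Mae, Zoe, Omar, Ben]
Visit Gus → queue [Ivy, Uma, Cyd, Kai, Mae, Zoe, Omar, Ben]
Visit Ivy → queue [Uma, Cyd, Kai, Mae, Zoe, Omar, Ben]
Visit Uma → queue [Cyd, Kai, Mae, Zoe, Omar, Ben]
Visit Cyd; enqueue Rex → queue [Kai, Mae, Zoe, Omar, Ben, Rex]
Visit Kai → queue [Mae, Zoe, Omar, Ben, Rex]
Visit Mae → queue [Zoe, Omar, Ben, Rex]
Visit Zoe → queue [Omar, Ben, Rex]
Visit Omar → queue [Ben, Rex]
Visit Ben → queue [Rex]
Visit Rex → queue []

Visit order: Xiu, Fay, Jae, Tao, Ava, Hana, Vic, Wes, Gus, Ivy, Uma, Cyd, Kai, Mae, Zoe, Omar, Ben, Rex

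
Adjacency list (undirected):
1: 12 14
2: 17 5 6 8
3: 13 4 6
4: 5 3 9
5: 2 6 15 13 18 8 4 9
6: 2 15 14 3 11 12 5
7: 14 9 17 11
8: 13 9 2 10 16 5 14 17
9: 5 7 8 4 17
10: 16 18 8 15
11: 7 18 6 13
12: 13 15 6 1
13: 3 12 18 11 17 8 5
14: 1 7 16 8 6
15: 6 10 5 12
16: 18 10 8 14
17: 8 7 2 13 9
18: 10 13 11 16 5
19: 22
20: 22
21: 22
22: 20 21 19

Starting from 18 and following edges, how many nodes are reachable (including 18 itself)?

BFS from 18 visits: 18, 10, 13, 11, 16, 5, 8, 15, 3, 12, 17, 7, 6, 14, 2, 4, 9, 1
Reachable nodes: 18 of 22 total.

18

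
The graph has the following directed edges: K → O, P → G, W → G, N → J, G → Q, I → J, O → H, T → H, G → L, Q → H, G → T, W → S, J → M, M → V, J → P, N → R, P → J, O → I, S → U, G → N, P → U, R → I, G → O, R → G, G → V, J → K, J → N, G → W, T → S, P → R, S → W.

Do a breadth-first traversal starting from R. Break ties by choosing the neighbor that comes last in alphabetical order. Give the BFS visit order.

R -> I -> G -> J -> W -> V -> T -> Q -> O -> N -> L -> P -> M -> K -> S -> H -> U

Visit R; enqueue I, G → queue [I, G]
Visit I; enqueue J → queue [G, J]
Visit G; enqueue W, V, T, Q, O, N, L → queue [J, W, V, T, Q, O, N, L]
Visit J; enqueue P, M, K → queue [W, V, T, Q, O, N, L, P, M, K]
Visit W; enqueue S → queue [V, T, Q, O, N, L, P, M, K, S]
Visit V → queue [T, Q, O, N, L, P, M, K, S]
Visit T; enqueue H → queue [Q, O, N, L, P, M, K, S, H]
Visit Q → queue [O, N, L, P, M, K, S, H]
Visit O → queue [N, L, P, M, K, S, H]
Visit N → queue [L, P, M, K, S, H]
Visit L → queue [P, M, K, S, H]
Visit P; enqueue U → queue [M, K, S, H, U]
Visit M → queue [K, S, H, U]
Visit K → queue [S, H, U]
Visit S → queue [H, U]
Visit H → queue [U]
Visit U → queue []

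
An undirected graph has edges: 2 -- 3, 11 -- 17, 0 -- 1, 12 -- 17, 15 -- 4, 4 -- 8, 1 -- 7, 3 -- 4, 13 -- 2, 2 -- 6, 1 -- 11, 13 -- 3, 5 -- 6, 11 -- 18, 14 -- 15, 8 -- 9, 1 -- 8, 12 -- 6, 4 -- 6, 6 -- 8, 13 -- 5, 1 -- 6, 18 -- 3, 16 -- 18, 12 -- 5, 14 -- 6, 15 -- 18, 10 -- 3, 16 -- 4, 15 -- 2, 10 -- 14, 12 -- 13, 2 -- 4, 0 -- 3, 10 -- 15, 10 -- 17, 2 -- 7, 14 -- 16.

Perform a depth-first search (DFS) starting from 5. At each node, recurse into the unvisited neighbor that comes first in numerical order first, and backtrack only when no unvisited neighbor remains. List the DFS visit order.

Visit 5
5 → 6
6 → 1
1 → 0
0 → 3
3 → 2
2 → 4
4 → 8
8 → 9
4 → 15
15 → 10
10 → 14
14 → 16
16 → 18
18 → 11
11 → 17
17 → 12
12 → 13
2 → 7

5, 6, 1, 0, 3, 2, 4, 8, 9, 15, 10, 14, 16, 18, 11, 17, 12, 13, 7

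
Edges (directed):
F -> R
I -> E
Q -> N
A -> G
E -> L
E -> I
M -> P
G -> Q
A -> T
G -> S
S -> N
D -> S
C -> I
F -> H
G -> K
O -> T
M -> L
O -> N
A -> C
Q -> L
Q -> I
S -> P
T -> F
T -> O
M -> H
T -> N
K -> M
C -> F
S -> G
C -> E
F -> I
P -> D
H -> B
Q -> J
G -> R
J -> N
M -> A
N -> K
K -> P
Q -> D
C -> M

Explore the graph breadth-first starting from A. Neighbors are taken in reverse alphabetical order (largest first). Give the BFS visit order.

Visit A; enqueue T, G, C → queue [T, G, C]
Visit T; enqueue O, N, F → queue [G, C, O, N, F]
Visit G; enqueue S, R, Q, K → queue [C, O, N, F, S, R, Q, K]
Visit C; enqueue M, I, E → queue [O, N, F, S, R, Q, K, M, I, E]
Visit O → queue [N, F, S, R, Q, K, M, I, E]
Visit N → queue [F, S, R, Q, K, M, I, E]
Visit F; enqueue H → queue [S, R, Q, K, M, I, E, H]
Visit S; enqueue P → queue [R, Q, K, M, I, E, H, P]
Visit R → queue [Q, K, M, I, E, H, P]
Visit Q; enqueue L, J, D → queue [K, M, I, E, H, P, L, J, D]
Visit K → queue [M, I, E, H, P, L, J, D]
Visit M → queue [I, E, H, P, L, J, D]
Visit I → queue [E, H, P, L, J, D]
Visit E → queue [H, P, L, J, D]
Visit H; enqueue B → queue [P, L, J, D, B]
Visit P → queue [L, J, D, B]
Visit L → queue [J, D, B]
Visit J → queue [D, B]
Visit D → queue [B]
Visit B → queue []

A, T, G, C, O, N, F, S, R, Q, K, M, I, E, H, P, L, J, D, B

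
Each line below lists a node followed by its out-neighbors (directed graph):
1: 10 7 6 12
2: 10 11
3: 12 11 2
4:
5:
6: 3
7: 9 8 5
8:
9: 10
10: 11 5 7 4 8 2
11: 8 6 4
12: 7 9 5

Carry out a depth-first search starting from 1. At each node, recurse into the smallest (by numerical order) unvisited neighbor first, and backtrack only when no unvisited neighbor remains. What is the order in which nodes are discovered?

Visit 1
1 → 6
6 → 3
3 → 2
2 → 10
10 → 4
10 → 5
10 → 7
7 → 8
7 → 9
10 → 11
3 → 12

1 -> 6 -> 3 -> 2 -> 10 -> 4 -> 5 -> 7 -> 8 -> 9 -> 11 -> 12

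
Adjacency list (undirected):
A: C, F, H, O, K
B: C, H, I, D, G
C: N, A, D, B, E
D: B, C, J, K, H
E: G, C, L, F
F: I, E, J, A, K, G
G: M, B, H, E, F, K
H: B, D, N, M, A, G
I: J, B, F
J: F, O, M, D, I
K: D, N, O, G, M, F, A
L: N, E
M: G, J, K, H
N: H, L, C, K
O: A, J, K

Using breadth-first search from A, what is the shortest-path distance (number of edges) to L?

Level 0: A
Level 1: C, F, H, K, O
Level 2: B, D, E, G, I, J, M, N
Level 3: L
L first appears at level 3.

3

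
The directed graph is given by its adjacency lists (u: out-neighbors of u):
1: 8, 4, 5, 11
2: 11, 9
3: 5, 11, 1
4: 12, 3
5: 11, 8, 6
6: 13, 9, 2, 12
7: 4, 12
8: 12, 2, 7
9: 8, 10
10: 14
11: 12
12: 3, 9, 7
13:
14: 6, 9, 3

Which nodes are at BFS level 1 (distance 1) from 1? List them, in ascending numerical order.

Level 0: 1
Level 1: 4, 5, 8, 11
Level 2: 2, 3, 6, 7, 12
Level 3: 9, 13
Level 4: 10
Level 5: 14

4, 5, 8, 11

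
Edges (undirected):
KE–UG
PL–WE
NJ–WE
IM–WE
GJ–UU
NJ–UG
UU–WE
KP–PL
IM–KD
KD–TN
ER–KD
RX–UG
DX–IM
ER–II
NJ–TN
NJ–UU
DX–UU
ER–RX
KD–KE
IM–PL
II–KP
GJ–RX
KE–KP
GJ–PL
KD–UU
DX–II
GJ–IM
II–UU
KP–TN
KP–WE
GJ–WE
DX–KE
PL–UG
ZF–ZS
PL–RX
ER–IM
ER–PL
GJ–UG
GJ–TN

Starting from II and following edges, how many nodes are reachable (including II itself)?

15

BFS from II visits: II, UU, KP, ER, DX, WE, NJ, KD, GJ, TN, PL, KE, RX, IM, UG
Reachable nodes: 15 of 17 total.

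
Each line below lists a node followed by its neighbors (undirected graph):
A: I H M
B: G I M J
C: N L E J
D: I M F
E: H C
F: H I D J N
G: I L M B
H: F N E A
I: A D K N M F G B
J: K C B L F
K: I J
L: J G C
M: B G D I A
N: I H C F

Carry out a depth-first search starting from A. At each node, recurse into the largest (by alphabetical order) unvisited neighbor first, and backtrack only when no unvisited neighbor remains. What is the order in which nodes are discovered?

A, M, I, N, H, F, J, L, G, B, C, E, K, D

Visit A
A → M
M → I
I → N
N → H
H → F
F → J
J → L
L → G
G → B
L → C
C → E
J → K
F → D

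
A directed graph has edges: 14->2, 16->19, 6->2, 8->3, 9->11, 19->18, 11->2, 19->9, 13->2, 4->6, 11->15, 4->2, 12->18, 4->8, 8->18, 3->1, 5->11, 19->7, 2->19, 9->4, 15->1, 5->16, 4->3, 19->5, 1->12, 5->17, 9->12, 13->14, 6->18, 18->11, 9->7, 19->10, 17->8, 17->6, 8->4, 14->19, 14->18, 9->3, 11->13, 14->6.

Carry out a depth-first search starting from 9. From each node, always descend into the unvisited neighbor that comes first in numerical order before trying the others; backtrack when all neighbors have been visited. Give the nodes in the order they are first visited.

9 -> 3 -> 1 -> 12 -> 18 -> 11 -> 2 -> 19 -> 5 -> 16 -> 17 -> 6 -> 8 -> 4 -> 7 -> 10 -> 13 -> 14 -> 15

Visit 9
9 → 3
3 → 1
1 → 12
12 → 18
18 → 11
11 → 2
2 → 19
19 → 5
5 → 16
5 → 17
17 → 6
17 → 8
8 → 4
19 → 7
19 → 10
11 → 13
13 → 14
11 → 15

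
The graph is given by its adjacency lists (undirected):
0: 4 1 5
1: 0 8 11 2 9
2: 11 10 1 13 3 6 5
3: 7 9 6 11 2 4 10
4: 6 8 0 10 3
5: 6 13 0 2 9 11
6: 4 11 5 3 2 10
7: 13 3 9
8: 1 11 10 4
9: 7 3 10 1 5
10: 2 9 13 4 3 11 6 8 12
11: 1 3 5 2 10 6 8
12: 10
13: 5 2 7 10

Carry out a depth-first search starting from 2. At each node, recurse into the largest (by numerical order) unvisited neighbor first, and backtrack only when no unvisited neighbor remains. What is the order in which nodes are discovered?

Visit 2
2 → 13
13 → 10
10 → 12
10 → 11
11 → 8
8 → 4
4 → 6
6 → 5
5 → 9
9 → 7
7 → 3
9 → 1
1 → 0

2 -> 13 -> 10 -> 12 -> 11 -> 8 -> 4 -> 6 -> 5 -> 9 -> 7 -> 3 -> 1 -> 0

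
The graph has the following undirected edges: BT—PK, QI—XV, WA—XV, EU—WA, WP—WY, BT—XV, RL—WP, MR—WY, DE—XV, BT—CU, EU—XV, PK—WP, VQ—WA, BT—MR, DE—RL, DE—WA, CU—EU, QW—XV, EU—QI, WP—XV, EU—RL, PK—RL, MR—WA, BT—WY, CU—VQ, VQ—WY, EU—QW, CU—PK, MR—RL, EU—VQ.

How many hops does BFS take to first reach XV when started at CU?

Level 0: CU
Level 1: BT, EU, PK, VQ
Level 2: MR, QI, QW, RL, WA, WP, WY, XV
Level 3: DE
XV first appears at level 2.

2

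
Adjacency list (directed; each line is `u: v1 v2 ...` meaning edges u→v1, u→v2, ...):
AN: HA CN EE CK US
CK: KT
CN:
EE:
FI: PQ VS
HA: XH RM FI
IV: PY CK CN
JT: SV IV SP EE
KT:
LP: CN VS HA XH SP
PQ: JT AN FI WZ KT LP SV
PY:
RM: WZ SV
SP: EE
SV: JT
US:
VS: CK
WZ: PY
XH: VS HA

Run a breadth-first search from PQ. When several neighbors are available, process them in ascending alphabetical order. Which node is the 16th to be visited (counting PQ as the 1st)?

Visit PQ; enqueue AN, FI, JT, KT, LP, SV, WZ → queue [AN, FI, JT, KT, LP, SV, WZ]
Visit AN; enqueue CK, CN, EE, HA, US → queue [FI, JT, KT, LP, SV, WZ, CK, CN, EE, HA, US]
Visit FI; enqueue VS → queue [JT, KT, LP, SV, WZ, CK, CN, EE, HA, US, VS]
Visit JT; enqueue IV, SP → queue [KT, LP, SV, WZ, CK, CN, EE, HA, US, VS, IV, SP]
Visit KT → queue [LP, SV, WZ, CK, CN, EE, HA, US, VS, IV, SP]
Visit LP; enqueue XH → queue [SV, WZ, CK, CN, EE, HA, US, VS, IV, SP, XH]
Visit SV → queue [WZ, CK, CN, EE, HA, US, VS, IV, SP, XH]
Visit WZ; enqueue PY → queue [CK, CN, EE, HA, US, VS, IV, SP, XH, PY]
Visit CK → queue [CN, EE, HA, US, VS, IV, SP, XH, PY]
Visit CN → queue [EE, HA, US, VS, IV, SP, XH, PY]
Visit EE → queue [HA, US, VS, IV, SP, XH, PY]
Visit HA; enqueue RM → queue [US, VS, IV, SP, XH, PY, RM]
Visit US → queue [VS, IV, SP, XH, PY, RM]
Visit VS → queue [IV, SP, XH, PY, RM]
Visit IV → queue [SP, XH, PY, RM]
Visit SP → queue [XH, PY, RM]
Visit XH → queue [PY, RM]
Visit PY → queue [RM]
Visit RM → queue []

Visit order: PQ, AN, FI, JT, KT, LP, SV, WZ, CK, CN, EE, HA, US, VS, IV, SP, XH, PY, RM

SP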